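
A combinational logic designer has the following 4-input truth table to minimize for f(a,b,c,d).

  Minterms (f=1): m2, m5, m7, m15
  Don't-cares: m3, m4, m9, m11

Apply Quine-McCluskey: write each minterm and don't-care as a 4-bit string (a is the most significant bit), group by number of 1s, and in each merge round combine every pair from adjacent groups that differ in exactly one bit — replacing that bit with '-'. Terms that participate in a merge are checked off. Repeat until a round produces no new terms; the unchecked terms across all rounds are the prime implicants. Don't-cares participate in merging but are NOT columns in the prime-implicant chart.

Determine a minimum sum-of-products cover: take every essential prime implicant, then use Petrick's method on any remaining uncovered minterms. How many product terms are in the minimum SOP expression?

Round 0: 0010✓ 0011✓ 0100✓ 0101✓ 0111✓ 1001✓ 1011✓ 1111✓
Round 1: -011✓ -111✓ 0-11✓ 001- 01-1 010- 1-11✓ 10-1
Round 2: --11
PIs = {--11, 001-, 01-1, 010-, 10-1}
Coverage chart:
  m2: 001- ←essential
  m5: 01-1,010-
  m7: --11,01-1
  m15: --11 ←essential
Essential: --11, 001-
Petrick residual → 01-1
Min cover (3 terms): cd + a'b'c + a'bd

3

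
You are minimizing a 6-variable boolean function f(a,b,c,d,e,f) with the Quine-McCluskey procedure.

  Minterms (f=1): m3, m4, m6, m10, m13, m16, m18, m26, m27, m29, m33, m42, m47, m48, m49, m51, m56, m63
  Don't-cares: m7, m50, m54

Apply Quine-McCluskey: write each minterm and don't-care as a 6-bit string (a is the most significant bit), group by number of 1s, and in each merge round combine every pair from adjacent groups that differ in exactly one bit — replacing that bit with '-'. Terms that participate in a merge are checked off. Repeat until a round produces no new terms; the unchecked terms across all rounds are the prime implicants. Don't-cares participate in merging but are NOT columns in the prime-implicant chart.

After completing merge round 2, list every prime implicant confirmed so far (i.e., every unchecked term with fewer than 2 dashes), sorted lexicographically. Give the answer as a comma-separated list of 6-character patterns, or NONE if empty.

-01010, 0-1010, 0-1101, 000-11, 0001-0, 00011-, 01-010, 01101-, 1-0001, 1-1111, 11-000, 110-10

Round 0: 000011✓ 000100✓ 000110✓ 000111✓ 001010✓ 001101✓ 010000✓ 010010✓ 011010✓ 011011✓ 011101✓ 100001✓ 101010✓ 101111✓ 110000✓ 110001✓ 110010✓ 110011✓ 110110✓ 111000✓ 111111✓
Round 1: -01010 -10000✓ -10010✓ 0-1010 0-1101 000-11 0001-0 00011- 01-010 0100-0✓ 01101- 1-0001 1-1111 11-000 110-10 1100-0✓ 1100-1✓ 11000-✓ 11001-✓
Round 2: -100-0 1100--
PIs = {-01010, -100-0, 0-1010, 0-1101, 000-11, 0001-0, 00011-, 01-010, 01101-, 1-0001, 1-1111, 11-000, 110-10, 1100--}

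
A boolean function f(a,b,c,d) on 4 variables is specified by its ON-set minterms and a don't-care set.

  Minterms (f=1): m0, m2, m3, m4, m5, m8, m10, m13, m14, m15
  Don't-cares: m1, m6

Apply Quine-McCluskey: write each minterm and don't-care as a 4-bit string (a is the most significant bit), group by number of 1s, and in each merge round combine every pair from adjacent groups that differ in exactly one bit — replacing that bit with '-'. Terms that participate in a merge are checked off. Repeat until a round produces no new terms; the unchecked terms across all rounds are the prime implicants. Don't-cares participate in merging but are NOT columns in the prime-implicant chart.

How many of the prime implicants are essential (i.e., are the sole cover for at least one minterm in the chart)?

2

size-2^0 implicants → 0000(✓)  0001(✓)  0010(✓)  0011(✓)  0100(✓)  0101(✓)  0110(✓)  1000(✓)  1010(✓)  1101(✓)  1110(✓)  1111(✓)
size-2^1 implicants → -000(✓)  -010(✓)  -101  -110(✓)  0-00(✓)  0-01(✓)  0-10(✓)  00-0(✓)  00-1(✓)  000-(✓)  001-(✓)  01-0(✓)  010-(✓)  1-10(✓)  10-0(✓)  11-1  111-
size-2^2 implicants → --10  -0-0  0--0  0-0-  00--
Unchecked terms (primes): --10, -0-0, -101, 0--0, 0-0-, 00--, 11-1, 111-
Minterm coverage:
  m0 ⊆ -0-0,0--0,0-0-,00--
  m2 ⊆ --10,-0-0,0--0,00--
  m3 ⊆ 00-- [E]
  m4 ⊆ 0--0,0-0-
  m5 ⊆ -101,0-0-
  m8 ⊆ -0-0 [E]
  m10 ⊆ --10,-0-0
  m13 ⊆ -101,11-1
  m14 ⊆ --10,111-
  m15 ⊆ 11-1,111-
E = {-0-0, 00--}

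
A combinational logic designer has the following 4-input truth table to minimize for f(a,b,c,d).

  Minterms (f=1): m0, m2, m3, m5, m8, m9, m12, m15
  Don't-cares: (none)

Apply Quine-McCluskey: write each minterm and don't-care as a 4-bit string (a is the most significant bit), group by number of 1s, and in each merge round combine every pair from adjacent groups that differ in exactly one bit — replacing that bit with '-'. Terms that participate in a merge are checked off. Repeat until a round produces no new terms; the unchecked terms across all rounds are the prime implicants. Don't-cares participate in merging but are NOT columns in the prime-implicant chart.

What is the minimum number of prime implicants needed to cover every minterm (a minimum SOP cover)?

6

size-2^0 implicants → 0000(✓)  0010(✓)  0011(✓)  0101  1000(✓)  1001(✓)  1100(✓)  1111
size-2^1 implicants → -000  00-0  001-  1-00  100-
Unchecked terms (primes): -000, 00-0, 001-, 0101, 1-00, 100-, 1111
Minterm coverage:
  m0 ⊆ -000,00-0
  m2 ⊆ 00-0,001-
  m3 ⊆ 001- [E]
  m5 ⊆ 0101 [E]
  m8 ⊆ -000,1-00,100-
  m9 ⊆ 100- [E]
  m12 ⊆ 1-00 [E]
  m15 ⊆ 1111 [E]
E = {001-, 0101, 1-00, 100-, 1111}
Petrick residual → -000
Cover = b'c'd' + a'b'c + a'bc'd + ac'd' + ab'c' + abcd  |cover|=6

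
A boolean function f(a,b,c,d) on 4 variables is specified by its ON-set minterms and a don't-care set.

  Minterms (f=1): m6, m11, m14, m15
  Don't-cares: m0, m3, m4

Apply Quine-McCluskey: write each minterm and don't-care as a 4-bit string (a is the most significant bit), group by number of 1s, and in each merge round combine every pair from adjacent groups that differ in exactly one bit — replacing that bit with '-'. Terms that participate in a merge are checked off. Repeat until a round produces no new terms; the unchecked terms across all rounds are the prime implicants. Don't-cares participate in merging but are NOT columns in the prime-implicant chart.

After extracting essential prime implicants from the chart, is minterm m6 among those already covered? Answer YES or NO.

Round 0: 0000✓ 0011✓ 0100✓ 0110✓ 1011✓ 1110✓ 1111✓
Round 1: -011 -110 0-00 01-0 1-11 111-
PIs = {-011, -110, 0-00, 01-0, 1-11, 111-}
Coverage chart:
  m6: -110,01-0
  m11: -011,1-11
  m14: -110,111-
  m15: 1-11,111-
(no essential prime implicants)

NO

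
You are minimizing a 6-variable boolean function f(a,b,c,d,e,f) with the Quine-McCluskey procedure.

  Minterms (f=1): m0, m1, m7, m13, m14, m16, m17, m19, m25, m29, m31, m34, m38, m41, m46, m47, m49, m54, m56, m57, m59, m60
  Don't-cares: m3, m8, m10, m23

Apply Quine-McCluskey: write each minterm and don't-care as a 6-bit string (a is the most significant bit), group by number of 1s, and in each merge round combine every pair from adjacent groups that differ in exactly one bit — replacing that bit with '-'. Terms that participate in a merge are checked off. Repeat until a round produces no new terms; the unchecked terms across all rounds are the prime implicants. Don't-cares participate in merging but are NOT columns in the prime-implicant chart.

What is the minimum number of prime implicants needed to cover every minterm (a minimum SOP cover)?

Round 0: 000000✓ 000001✓ 000011✓ 000111✓ 001000✓ 001010✓ 001101✓ 001110✓ 010000✓ 010001✓ 010011✓ 010111✓ 011001✓ 011101✓ 011111✓ 100010✓ 100110✓ 101001✓ 101110✓ 101111✓ 110001✓ 110110✓ 111000✓ 111001✓ 111011✓ 111100✓
Round 1: -01110 -10001✓ -11001✓ 0-0000✓ 0-0001✓ 0-0011✓ 0-0111✓ 0-1101 00-000 000-11✓ 0000-1✓ 00000-✓ 001-10 0010-0 01-001✓ 01-111 010-11✓ 0100-1✓ 01000-✓ 011-01 0111-1 1-0110 1-1001 10-110 100-10 10111- 11-001✓ 111-00 1110-1 11100-
Round 2: -1-001 0-0-11 0-00-1 0-000-
PIs = {-01110, -1-001, 0-0-11, 0-00-1, 0-000-, 0-1101, 00-000, 001-10, 0010-0, 01-111, 011-01, 0111-1, 1-0110, 1-1001, 10-110, 100-10, 10111-, 111-00, 1110-1, 11100-}
Coverage chart:
  m0: 0-000-,00-000
  m1: 0-00-1,0-000-
  m7: 0-0-11 ←essential
  m13: 0-1101 ←essential
  m14: -01110,001-10
  m16: 0-000- ←essential
  m17: -1-001,0-00-1,0-000-
  m19: 0-0-11,0-00-1
  m25: -1-001,011-01
  m29: 0-1101,011-01,0111-1
  m31: 01-111,0111-1
  m34: 100-10 ←essential
  m38: 1-0110,10-110,100-10
  m41: 1-1001 ←essential
  m46: -01110,10-110,10111-
  m47: 10111- ←essential
  m49: -1-001 ←essential
  m54: 1-0110 ←essential
  m56: 111-00,11100-
  m57: -1-001,1-1001,1110-1,11100-
  m59: 1110-1 ←essential
  m60: 111-00 ←essential
Essential: -1-001, 0-0-11, 0-000-, 0-1101, 1-0110, 1-1001, 100-10, 10111-, 111-00, 1110-1
Petrick residual → -01110, 01-111
Min cover (12 terms): b'cdef' + bd'e'f + a'c'ef + a'c'd'e' + a'cde'f + a'bdef + ac'def' + acd'e'f + ab'c'ef' + ab'cde + abce'f' + abcd'f

12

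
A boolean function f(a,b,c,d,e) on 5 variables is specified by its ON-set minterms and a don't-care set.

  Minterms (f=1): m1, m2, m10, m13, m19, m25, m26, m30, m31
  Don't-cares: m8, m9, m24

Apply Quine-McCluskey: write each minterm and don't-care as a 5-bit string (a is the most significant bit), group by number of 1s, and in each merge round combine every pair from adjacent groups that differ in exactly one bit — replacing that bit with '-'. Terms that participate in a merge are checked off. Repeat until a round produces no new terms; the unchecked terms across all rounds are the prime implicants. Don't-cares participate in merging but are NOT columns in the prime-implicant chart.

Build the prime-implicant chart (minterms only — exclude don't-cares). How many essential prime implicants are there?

6

[col 0] 00001*, 00010*, 01000*, 01001*, 01010*, 01101*, 10011, 11000*, 11001*, 11010*, 11110*, 11111*
[col 1] -1000*, -1001*, -1010*, 0-001, 0-010, 01-01, 010-0*, 0100-*, 11-10, 110-0*, 1100-*, 1111-
[col 2] -10-0, -100-
Prime implicants: -10-0, -100-, 0-001, 0-010, 01-01, 10011, 11-10, 1111-
PI chart (minterm → PIs covering it):
  1 | 0-001  (sole → essential)
  2 | 0-010  (sole → essential)
  10 | -10-0,0-010
  13 | 01-01  (sole → essential)
  19 | 10011  (sole → essential)
  25 | -100-  (sole → essential)
  26 | -10-0,11-10
  30 | 11-10,1111-
  31 | 1111-  (sole → essential)
Essential prime implicants: -100-, 0-001, 0-010, 01-01, 10011, 1111-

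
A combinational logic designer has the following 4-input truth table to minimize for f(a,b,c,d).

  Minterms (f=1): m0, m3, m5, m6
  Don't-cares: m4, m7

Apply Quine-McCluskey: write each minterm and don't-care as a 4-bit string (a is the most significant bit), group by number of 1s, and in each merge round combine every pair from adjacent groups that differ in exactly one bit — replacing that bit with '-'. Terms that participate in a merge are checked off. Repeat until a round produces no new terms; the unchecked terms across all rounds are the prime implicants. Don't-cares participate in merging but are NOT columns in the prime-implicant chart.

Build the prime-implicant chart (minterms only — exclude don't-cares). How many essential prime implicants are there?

size-2^0 implicants → 0000(✓)  0011(✓)  0100(✓)  0101(✓)  0110(✓)  0111(✓)
size-2^1 implicants → 0-00  0-11  01-0(✓)  01-1(✓)  010-(✓)  011-(✓)
size-2^2 implicants → 01--
Unchecked terms (primes): 0-00, 0-11, 01--
Minterm coverage:
  m0 ⊆ 0-00 [E]
  m3 ⊆ 0-11 [E]
  m5 ⊆ 01-- [E]
  m6 ⊆ 01-- [E]
E = {0-00, 0-11, 01--}

3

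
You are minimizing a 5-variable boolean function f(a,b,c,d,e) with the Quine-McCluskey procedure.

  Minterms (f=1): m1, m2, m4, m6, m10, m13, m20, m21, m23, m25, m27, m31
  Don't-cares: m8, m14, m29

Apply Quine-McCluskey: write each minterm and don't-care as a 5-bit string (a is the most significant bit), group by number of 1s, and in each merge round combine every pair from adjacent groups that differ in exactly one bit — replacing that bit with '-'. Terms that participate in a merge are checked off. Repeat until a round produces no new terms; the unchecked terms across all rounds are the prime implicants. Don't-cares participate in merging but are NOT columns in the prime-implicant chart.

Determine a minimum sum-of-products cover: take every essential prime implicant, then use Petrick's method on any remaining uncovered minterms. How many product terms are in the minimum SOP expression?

6

Round 0: 00001 00010✓ 00100✓ 00110✓ 01000✓ 01010✓ 01101✓ 01110✓ 10100✓ 10101✓ 10111✓ 11001✓ 11011✓ 11101✓ 11111✓
Round 1: -0100 -1101 0-010✓ 0-110✓ 00-10✓ 001-0 01-10✓ 010-0 1-101✓ 1-111✓ 101-1✓ 1010- 11-01✓ 11-11✓ 110-1✓ 111-1✓
Round 2: 0--10 1-1-1 11--1
PIs = {-0100, -1101, 0--10, 00001, 001-0, 010-0, 1-1-1, 1010-, 11--1}
Coverage chart:
  m1: 00001 ←essential
  m2: 0--10 ←essential
  m4: -0100,001-0
  m6: 0--10,001-0
  m10: 0--10,010-0
  m13: -1101 ←essential
  m20: -0100,1010-
  m21: 1-1-1,1010-
  m23: 1-1-1 ←essential
  m25: 11--1 ←essential
  m27: 11--1 ←essential
  m31: 1-1-1,11--1
Essential: -1101, 0--10, 00001, 1-1-1, 11--1
Petrick residual → -0100
Min cover (6 terms): b'cd'e' + bcd'e + a'de' + a'b'c'd'e + ace + abe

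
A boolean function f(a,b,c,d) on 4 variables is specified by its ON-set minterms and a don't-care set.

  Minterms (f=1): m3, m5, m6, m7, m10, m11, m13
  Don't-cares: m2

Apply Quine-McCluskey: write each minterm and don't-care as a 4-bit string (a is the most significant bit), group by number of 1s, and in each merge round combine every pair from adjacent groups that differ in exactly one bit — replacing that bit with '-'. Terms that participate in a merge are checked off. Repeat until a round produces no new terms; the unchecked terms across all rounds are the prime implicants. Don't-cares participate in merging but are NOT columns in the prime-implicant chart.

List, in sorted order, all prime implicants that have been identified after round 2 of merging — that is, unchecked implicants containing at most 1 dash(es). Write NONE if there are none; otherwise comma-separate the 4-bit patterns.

-101, 01-1

size-2^0 implicants → 0010(✓)  0011(✓)  0101(✓)  0110(✓)  0111(✓)  1010(✓)  1011(✓)  1101(✓)
size-2^1 implicants → -010(✓)  -011(✓)  -101  0-10(✓)  0-11(✓)  001-(✓)  01-1  011-(✓)  101-(✓)
size-2^2 implicants → -01-  0-1-
Unchecked terms (primes): -01-, -101, 0-1-, 01-1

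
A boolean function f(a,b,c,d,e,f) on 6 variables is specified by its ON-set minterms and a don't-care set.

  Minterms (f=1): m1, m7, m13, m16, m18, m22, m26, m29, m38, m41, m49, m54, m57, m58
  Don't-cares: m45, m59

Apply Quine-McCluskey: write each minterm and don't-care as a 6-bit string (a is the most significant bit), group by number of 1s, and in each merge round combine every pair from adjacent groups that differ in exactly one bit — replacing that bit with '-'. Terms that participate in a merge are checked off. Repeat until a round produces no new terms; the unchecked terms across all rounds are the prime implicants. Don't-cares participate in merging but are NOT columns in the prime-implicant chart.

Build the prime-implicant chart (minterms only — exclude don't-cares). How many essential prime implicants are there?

[col 0] 000001, 000111, 001101*, 010000*, 010010*, 010110*, 011010*, 011101*, 100110*, 101001*, 101101*, 110001*, 110110*, 111001*, 111010*, 111011*
[col 1] -01101, -10110, -11010, 0-1101, 01-010, 010-10, 0100-0, 1-0110, 1-1001, 101-01, 11-001, 1110-1, 11101-
Prime implicants: -01101, -10110, -11010, 0-1101, 000001, 000111, 01-010, 010-10, 0100-0, 1-0110, 1-1001, 101-01, 11-001, 1110-1, 11101-
PI chart (minterm → PIs covering it):
  1 | 000001  (sole → essential)
  7 | 000111  (sole → essential)
  13 | -01101,0-1101
  16 | 0100-0  (sole → essential)
  18 | 01-010,010-10,0100-0
  22 | -10110,010-10
  26 | -11010,01-010
  29 | 0-1101  (sole → essential)
  38 | 1-0110  (sole → essential)
  41 | 1-1001,101-01
  49 | 11-001  (sole → essential)
  54 | -10110,1-0110
  57 | 1-1001,11-001,1110-1
  58 | -11010,11101-
Essential prime implicants: 0-1101, 000001, 000111, 0100-0, 1-0110, 11-001

6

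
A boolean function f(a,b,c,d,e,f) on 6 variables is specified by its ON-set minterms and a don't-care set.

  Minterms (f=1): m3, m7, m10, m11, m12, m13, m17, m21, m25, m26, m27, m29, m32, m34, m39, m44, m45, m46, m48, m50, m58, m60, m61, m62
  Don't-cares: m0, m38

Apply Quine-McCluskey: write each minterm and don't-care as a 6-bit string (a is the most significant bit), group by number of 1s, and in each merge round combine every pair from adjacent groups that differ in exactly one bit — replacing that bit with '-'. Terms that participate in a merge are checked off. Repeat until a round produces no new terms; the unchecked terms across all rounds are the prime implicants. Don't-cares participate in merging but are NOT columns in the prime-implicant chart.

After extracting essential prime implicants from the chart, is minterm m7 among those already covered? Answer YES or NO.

Round 0: 000000✓ 000011✓ 000111✓ 001010✓ 001011✓ 001100✓ 001101✓ 010001✓ 010101✓ 011001✓ 011010✓ 011011✓ 011101✓ 100000✓ 100010✓ 100110✓ 100111✓ 101100✓ 101101✓ 101110✓ 110000✓ 110010✓ 111010✓ 111100✓ 111101✓ 111110✓
Round 1: -00000 -00111 -01100✓ -01101✓ -11010 -11101✓ 0-1010✓ 0-1011✓ 0-1101✓ 00-011 000-11 00101-✓ 00110-✓ 01-001✓ 01-101✓ 010-01✓ 011-01✓ 0110-1 01101-✓ 1-0000✓ 1-0010✓ 1-1100✓ 1-1101✓ 1-1110✓ 10-110 100-10 1000-0✓ 10011- 1011-0✓ 10110-✓ 11-010 1100-0✓ 111-10 1111-0✓ 11110-✓
Round 2: --1101 -0110- 0-101- 01--01 1-00-0 1-11-0 1-110-
PIs = {--1101, -00000, -00111, -0110-, -11010, 0-101-, 00-011, 000-11, 01--01, 0110-1, 1-00-0, 1-11-0, 1-110-, 10-110, 100-10, 10011-, 11-010, 111-10}
Coverage chart:
  m3: 00-011,000-11
  m7: -00111,000-11
  m10: 0-101- ←essential
  m11: 0-101-,00-011
  m12: -0110- ←essential
  m13: --1101,-0110-
  m17: 01--01 ←essential
  m21: 01--01 ←essential
  m25: 01--01,0110-1
  m26: -11010,0-101-
  m27: 0-101-,0110-1
  m29: --1101,01--01
  m32: -00000,1-00-0
  m34: 1-00-0,100-10
  m39: -00111,10011-
  m44: -0110-,1-11-0,1-110-
  m45: --1101,-0110-,1-110-
  m46: 1-11-0,10-110
  m48: 1-00-0 ←essential
  m50: 1-00-0,11-010
  m58: -11010,11-010,111-10
  m60: 1-11-0,1-110-
  m61: --1101,1-110-
  m62: 1-11-0,111-10
Essential: -0110-, 0-101-, 01--01, 1-00-0

NO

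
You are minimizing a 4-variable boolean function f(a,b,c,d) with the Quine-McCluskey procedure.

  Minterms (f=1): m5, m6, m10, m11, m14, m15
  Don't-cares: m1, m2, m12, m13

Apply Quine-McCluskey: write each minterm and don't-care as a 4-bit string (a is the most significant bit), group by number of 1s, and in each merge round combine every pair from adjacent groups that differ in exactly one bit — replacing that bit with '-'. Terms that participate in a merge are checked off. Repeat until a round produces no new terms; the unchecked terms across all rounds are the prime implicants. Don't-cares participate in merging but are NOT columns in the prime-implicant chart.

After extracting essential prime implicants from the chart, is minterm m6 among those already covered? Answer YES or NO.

size-2^0 implicants → 0001(✓)  0010(✓)  0101(✓)  0110(✓)  1010(✓)  1011(✓)  1100(✓)  1101(✓)  1110(✓)  1111(✓)
size-2^1 implicants → -010(✓)  -101  -110(✓)  0-01  0-10(✓)  1-10(✓)  1-11(✓)  101-(✓)  11-0(✓)  11-1(✓)  110-(✓)  111-(✓)
size-2^2 implicants → --10  1-1-  11--
Unchecked terms (primes): --10, -101, 0-01, 1-1-, 11--
Minterm coverage:
  m5 ⊆ -101,0-01
  m6 ⊆ --10 [E]
  m10 ⊆ --10,1-1-
  m11 ⊆ 1-1- [E]
  m14 ⊆ --10,1-1-,11--
  m15 ⊆ 1-1-,11--
E = {--10, 1-1-}

YES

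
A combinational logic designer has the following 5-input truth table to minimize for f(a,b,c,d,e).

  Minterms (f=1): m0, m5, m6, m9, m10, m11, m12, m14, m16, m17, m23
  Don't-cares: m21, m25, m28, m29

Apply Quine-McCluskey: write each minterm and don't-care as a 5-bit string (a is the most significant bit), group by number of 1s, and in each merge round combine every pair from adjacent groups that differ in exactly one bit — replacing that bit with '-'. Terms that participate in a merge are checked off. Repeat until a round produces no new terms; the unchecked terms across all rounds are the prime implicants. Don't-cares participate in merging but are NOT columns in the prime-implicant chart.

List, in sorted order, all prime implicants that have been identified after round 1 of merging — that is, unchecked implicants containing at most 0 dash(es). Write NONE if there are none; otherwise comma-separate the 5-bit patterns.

size-2^0 implicants → 00000(✓)  00101(✓)  00110(✓)  01001(✓)  01010(✓)  01011(✓)  01100(✓)  01110(✓)  10000(✓)  10001(✓)  10101(✓)  10111(✓)  11001(✓)  11100(✓)  11101(✓)
size-2^1 implicants → -0000  -0101  -1001  -1100  0-110  01-10  010-1  0101-  011-0  1-001(✓)  1-101(✓)  10-01(✓)  1000-  101-1  11-01(✓)  1110-
size-2^2 implicants → 1--01
Unchecked terms (primes): -0000, -0101, -1001, -1100, 0-110, 01-10, 010-1, 0101-, 011-0, 1--01, 1000-, 101-1, 1110-

NONE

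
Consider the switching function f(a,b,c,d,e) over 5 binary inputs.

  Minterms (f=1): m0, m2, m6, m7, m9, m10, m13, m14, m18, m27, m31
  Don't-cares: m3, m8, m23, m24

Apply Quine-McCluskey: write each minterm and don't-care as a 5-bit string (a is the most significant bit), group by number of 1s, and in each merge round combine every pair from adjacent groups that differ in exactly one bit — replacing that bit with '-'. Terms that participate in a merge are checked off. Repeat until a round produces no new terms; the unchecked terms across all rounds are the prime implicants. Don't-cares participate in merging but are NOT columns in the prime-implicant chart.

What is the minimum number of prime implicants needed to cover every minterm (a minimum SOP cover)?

size-2^0 implicants → 00000(✓)  00010(✓)  00011(✓)  00110(✓)  00111(✓)  01000(✓)  01001(✓)  01010(✓)  01101(✓)  01110(✓)  10010(✓)  10111(✓)  11000(✓)  11011(✓)  11111(✓)
size-2^1 implicants → -0010  -0111  -1000  0-000(✓)  0-010(✓)  0-110(✓)  00-10(✓)  00-11(✓)  000-0(✓)  0001-(✓)  0011-(✓)  01-01  01-10(✓)  010-0(✓)  0100-  1-111  11-11
size-2^2 implicants → 0--10  0-0-0  00-1-
Unchecked terms (primes): -0010, -0111, -1000, 0--10, 0-0-0, 00-1-, 01-01, 0100-, 1-111, 11-11
Minterm coverage:
  m0 ⊆ 0-0-0 [E]
  m2 ⊆ -0010,0--10,0-0-0,00-1-
  m6 ⊆ 0--10,00-1-
  m7 ⊆ -0111,00-1-
  m9 ⊆ 01-01,0100-
  m10 ⊆ 0--10,0-0-0
  m13 ⊆ 01-01 [E]
  m14 ⊆ 0--10 [E]
  m18 ⊆ -0010 [E]
  m27 ⊆ 11-11 [E]
  m31 ⊆ 1-111,11-11
E = {-0010, 0--10, 0-0-0, 01-01, 11-11}
Petrick residual → -0111
Cover = b'c'de' + b'cde + a'de' + a'c'e' + a'bd'e + abde  |cover|=6

6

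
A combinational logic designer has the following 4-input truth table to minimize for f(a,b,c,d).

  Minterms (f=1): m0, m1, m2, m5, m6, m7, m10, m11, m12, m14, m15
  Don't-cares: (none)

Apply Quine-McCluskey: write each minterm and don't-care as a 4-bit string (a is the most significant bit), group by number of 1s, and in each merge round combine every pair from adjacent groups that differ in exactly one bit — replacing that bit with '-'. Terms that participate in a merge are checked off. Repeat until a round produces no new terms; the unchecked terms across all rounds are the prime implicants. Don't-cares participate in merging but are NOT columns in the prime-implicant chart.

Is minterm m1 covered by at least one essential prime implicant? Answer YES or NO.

NO

Round 0: 0000✓ 0001✓ 0010✓ 0101✓ 0110✓ 0111✓ 1010✓ 1011✓ 1100✓ 1110✓ 1111✓
Round 1: -010✓ -110✓ -111✓ 0-01 0-10✓ 00-0 000- 01-1 011-✓ 1-10✓ 1-11✓ 101-✓ 11-0 111-✓
Round 2: --10 -11- 1-1-
PIs = {--10, -11-, 0-01, 00-0, 000-, 01-1, 1-1-, 11-0}
Coverage chart:
  m0: 00-0,000-
  m1: 0-01,000-
  m2: --10,00-0
  m5: 0-01,01-1
  m6: --10,-11-
  m7: -11-,01-1
  m10: --10,1-1-
  m11: 1-1- ←essential
  m12: 11-0 ←essential
  m14: --10,-11-,1-1-,11-0
  m15: -11-,1-1-
Essential: 1-1-, 11-0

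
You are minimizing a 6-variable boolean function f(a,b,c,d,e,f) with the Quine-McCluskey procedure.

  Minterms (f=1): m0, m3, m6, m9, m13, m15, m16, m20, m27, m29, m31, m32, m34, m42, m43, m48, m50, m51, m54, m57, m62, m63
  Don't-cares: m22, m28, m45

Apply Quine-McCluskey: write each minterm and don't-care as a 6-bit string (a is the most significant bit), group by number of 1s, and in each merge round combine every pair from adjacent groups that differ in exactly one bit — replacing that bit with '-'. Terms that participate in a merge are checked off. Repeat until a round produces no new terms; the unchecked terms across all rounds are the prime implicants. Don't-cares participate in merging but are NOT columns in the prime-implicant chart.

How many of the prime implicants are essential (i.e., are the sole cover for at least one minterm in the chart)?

size-2^0 implicants → 000000(✓)  000011  000110(✓)  001001(✓)  001101(✓)  001111(✓)  010000(✓)  010100(✓)  010110(✓)  011011(✓)  011100(✓)  011101(✓)  011111(✓)  100000(✓)  100010(✓)  101010(✓)  101011(✓)  101101(✓)  110000(✓)  110010(✓)  110011(✓)  110110(✓)  111001  111110(✓)  111111(✓)
size-2^1 implicants → -00000(✓)  -01101  -10000(✓)  -10110  -11111  0-0000(✓)  0-0110  0-1101(✓)  0-1111(✓)  001-01  0011-1(✓)  01-100  010-00  0101-0  011-11  0111-1(✓)  01110-  1-0000(✓)  1-0010(✓)  10-010  1000-0(✓)  10101-  11-110  110-10  1100-0(✓)  11001-  11111-
size-2^2 implicants → --0000  0-11-1  1-00-0
Unchecked terms (primes): --0000, -01101, -10110, -11111, 0-0110, 0-11-1, 000011, 001-01, 01-100, 010-00, 0101-0, 011-11, 01110-, 1-00-0, 10-010, 10101-, 11-110, 110-10, 11001-, 111001, 11111-
Minterm coverage:
  m0 ⊆ --0000 [E]
  m3 ⊆ 000011 [E]
  m6 ⊆ 0-0110 [E]
  m9 ⊆ 001-01 [E]
  m13 ⊆ -01101,0-11-1,001-01
  m15 ⊆ 0-11-1 [E]
  m16 ⊆ --0000,010-00
  m20 ⊆ 01-100,010-00,0101-0
  m27 ⊆ 011-11 [E]
  m29 ⊆ 0-11-1,01110-
  m31 ⊆ -11111,0-11-1,011-11
  m32 ⊆ --0000,1-00-0
  m34 ⊆ 1-00-0,10-010
  m42 ⊆ 10-010,10101-
  m43 ⊆ 10101- [E]
  m48 ⊆ --0000,1-00-0
  m50 ⊆ 1-00-0,110-10,11001-
  m51 ⊆ 11001- [E]
  m54 ⊆ -10110,11-110,110-10
  m57 ⊆ 111001 [E]
  m62 ⊆ 11-110,11111-
  m63 ⊆ -11111,11111-
E = {--0000, 0-0110, 0-11-1, 000011, 001-01, 011-11, 10101-, 11001-, 111001}

9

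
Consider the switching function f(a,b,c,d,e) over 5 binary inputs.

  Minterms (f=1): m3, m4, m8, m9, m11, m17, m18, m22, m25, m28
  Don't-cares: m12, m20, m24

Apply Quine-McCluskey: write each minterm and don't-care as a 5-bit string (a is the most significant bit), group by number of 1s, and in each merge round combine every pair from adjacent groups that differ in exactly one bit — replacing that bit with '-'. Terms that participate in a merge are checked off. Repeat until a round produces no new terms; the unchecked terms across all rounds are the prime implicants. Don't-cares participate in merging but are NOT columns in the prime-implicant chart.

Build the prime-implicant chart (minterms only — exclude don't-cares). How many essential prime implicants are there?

[col 0] 00011*, 00100*, 01000*, 01001*, 01011*, 01100*, 10001*, 10010*, 10100*, 10110*, 11000*, 11001*, 11100*
[col 1] -0100*, -1000*, -1001*, -1100*, 0-011, 0-100*, 01-00*, 010-1, 0100-*, 1-001, 1-100*, 10-10, 101-0, 11-00*, 1100-*
[col 2] --100, -1-00, -100-
Prime implicants: --100, -1-00, -100-, 0-011, 010-1, 1-001, 10-10, 101-0
PI chart (minterm → PIs covering it):
  3 | 0-011  (sole → essential)
  4 | --100  (sole → essential)
  8 | -1-00,-100-
  9 | -100-,010-1
  11 | 0-011,010-1
  17 | 1-001  (sole → essential)
  18 | 10-10  (sole → essential)
  22 | 10-10,101-0
  25 | -100-,1-001
  28 | --100,-1-00
Essential prime implicants: --100, 0-011, 1-001, 10-10

4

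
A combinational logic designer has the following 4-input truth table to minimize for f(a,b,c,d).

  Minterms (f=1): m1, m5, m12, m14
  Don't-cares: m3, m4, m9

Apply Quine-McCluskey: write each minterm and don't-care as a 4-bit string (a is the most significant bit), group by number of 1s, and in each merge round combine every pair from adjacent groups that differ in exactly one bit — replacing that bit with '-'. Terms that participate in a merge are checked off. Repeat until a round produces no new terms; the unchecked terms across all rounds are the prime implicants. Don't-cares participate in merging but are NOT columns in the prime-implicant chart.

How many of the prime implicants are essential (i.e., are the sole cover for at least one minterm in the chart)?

1

size-2^0 implicants → 0001(✓)  0011(✓)  0100(✓)  0101(✓)  1001(✓)  1100(✓)  1110(✓)
size-2^1 implicants → -001  -100  0-01  00-1  010-  11-0
Unchecked terms (primes): -001, -100, 0-01, 00-1, 010-, 11-0
Minterm coverage:
  m1 ⊆ -001,0-01,00-1
  m5 ⊆ 0-01,010-
  m12 ⊆ -100,11-0
  m14 ⊆ 11-0 [E]
E = {11-0}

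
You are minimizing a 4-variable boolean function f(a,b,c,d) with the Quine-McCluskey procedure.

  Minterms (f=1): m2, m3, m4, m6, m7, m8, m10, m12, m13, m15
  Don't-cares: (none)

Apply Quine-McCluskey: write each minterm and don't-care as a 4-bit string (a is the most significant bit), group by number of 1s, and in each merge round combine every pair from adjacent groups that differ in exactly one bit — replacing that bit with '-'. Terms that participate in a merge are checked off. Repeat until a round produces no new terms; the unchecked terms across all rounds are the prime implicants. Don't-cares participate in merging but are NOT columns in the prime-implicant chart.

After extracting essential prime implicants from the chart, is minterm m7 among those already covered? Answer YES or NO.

YES

size-2^0 implicants → 0010(✓)  0011(✓)  0100(✓)  0110(✓)  0111(✓)  1000(✓)  1010(✓)  1100(✓)  1101(✓)  1111(✓)
size-2^1 implicants → -010  -100  -111  0-10(✓)  0-11(✓)  001-(✓)  01-0  011-(✓)  1-00  10-0  11-1  110-
size-2^2 implicants → 0-1-
Unchecked terms (primes): -010, -100, -111, 0-1-, 01-0, 1-00, 10-0, 11-1, 110-
Minterm coverage:
  m2 ⊆ -010,0-1-
  m3 ⊆ 0-1- [E]
  m4 ⊆ -100,01-0
  m6 ⊆ 0-1-,01-0
  m7 ⊆ -111,0-1-
  m8 ⊆ 1-00,10-0
  m10 ⊆ -010,10-0
  m12 ⊆ -100,1-00,110-
  m13 ⊆ 11-1,110-
  m15 ⊆ -111,11-1
E = {0-1-}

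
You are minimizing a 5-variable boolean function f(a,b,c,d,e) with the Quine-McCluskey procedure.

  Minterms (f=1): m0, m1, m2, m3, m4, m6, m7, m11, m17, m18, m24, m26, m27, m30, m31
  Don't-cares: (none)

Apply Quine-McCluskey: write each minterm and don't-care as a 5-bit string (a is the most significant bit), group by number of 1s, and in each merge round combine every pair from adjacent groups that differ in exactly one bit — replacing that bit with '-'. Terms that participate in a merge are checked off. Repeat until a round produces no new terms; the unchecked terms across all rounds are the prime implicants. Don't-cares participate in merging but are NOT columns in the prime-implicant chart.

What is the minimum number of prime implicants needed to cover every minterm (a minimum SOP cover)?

7

[col 0] 00000*, 00001*, 00010*, 00011*, 00100*, 00110*, 00111*, 01011*, 10001*, 10010*, 11000*, 11010*, 11011*, 11110*, 11111*
[col 1] -0001, -0010, -1011, 0-011, 00-00*, 00-10*, 00-11*, 000-0*, 000-1*, 0000-*, 0001-*, 001-0*, 0011-*, 1-010, 11-10*, 11-11*, 110-0, 1101-*, 1111-*
[col 2] 00--0, 00-1-, 000--, 11-1-
Prime implicants: -0001, -0010, -1011, 0-011, 00--0, 00-1-, 000--, 1-010, 11-1-, 110-0
PI chart (minterm → PIs covering it):
  0 | 00--0,000--
  1 | -0001,000--
  2 | -0010,00--0,00-1-,000--
  3 | 0-011,00-1-,000--
  4 | 00--0  (sole → essential)
  6 | 00--0,00-1-
  7 | 00-1-  (sole → essential)
  11 | -1011,0-011
  17 | -0001  (sole → essential)
  18 | -0010,1-010
  24 | 110-0  (sole → essential)
  26 | 1-010,11-1-,110-0
  27 | -1011,11-1-
  30 | 11-1-  (sole → essential)
  31 | 11-1-  (sole → essential)
Essential prime implicants: -0001, 00--0, 00-1-, 11-1-, 110-0
Petrick residual → -0010, -1011
Minimum SOP uses 7 PIs: b'c'd'e + b'c'de' + bc'de + a'b'e' + a'b'd + abd + abc'e'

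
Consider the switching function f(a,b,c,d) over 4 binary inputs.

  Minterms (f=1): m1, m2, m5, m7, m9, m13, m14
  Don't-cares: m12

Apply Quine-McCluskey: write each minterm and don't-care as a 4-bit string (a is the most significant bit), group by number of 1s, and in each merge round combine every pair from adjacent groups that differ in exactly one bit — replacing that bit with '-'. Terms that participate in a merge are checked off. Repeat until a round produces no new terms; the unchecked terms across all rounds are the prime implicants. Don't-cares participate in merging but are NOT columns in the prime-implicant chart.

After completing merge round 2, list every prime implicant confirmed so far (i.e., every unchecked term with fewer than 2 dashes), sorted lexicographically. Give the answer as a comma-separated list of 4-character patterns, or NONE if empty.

0010, 01-1, 11-0, 110-

size-2^0 implicants → 0001(✓)  0010  0101(✓)  0111(✓)  1001(✓)  1100(✓)  1101(✓)  1110(✓)
size-2^1 implicants → -001(✓)  -101(✓)  0-01(✓)  01-1  1-01(✓)  11-0  110-
size-2^2 implicants → --01
Unchecked terms (primes): --01, 0010, 01-1, 11-0, 110-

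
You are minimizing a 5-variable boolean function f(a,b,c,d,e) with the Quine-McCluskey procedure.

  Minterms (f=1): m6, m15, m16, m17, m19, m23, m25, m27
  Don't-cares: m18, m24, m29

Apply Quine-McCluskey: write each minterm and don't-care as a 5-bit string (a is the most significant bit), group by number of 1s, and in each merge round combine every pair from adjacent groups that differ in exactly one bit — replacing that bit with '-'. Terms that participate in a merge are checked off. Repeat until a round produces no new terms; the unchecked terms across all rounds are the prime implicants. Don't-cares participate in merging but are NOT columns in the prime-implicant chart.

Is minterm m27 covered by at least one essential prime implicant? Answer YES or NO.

[col 0] 00110, 01111, 10000*, 10001*, 10010*, 10011*, 10111*, 11000*, 11001*, 11011*, 11101*
[col 1] 1-000*, 1-001*, 1-011*, 10-11, 100-0*, 100-1*, 1000-*, 1001-*, 11-01, 110-1*, 1100-*
[col 2] 1-0-1, 1-00-, 100--
Prime implicants: 00110, 01111, 1-0-1, 1-00-, 10-11, 100--, 11-01
PI chart (minterm → PIs covering it):
  6 | 00110  (sole → essential)
  15 | 01111  (sole → essential)
  16 | 1-00-,100--
  17 | 1-0-1,1-00-,100--
  19 | 1-0-1,10-11,100--
  23 | 10-11  (sole → essential)
  25 | 1-0-1,1-00-,11-01
  27 | 1-0-1  (sole → essential)
Essential prime implicants: 00110, 01111, 1-0-1, 10-11

YES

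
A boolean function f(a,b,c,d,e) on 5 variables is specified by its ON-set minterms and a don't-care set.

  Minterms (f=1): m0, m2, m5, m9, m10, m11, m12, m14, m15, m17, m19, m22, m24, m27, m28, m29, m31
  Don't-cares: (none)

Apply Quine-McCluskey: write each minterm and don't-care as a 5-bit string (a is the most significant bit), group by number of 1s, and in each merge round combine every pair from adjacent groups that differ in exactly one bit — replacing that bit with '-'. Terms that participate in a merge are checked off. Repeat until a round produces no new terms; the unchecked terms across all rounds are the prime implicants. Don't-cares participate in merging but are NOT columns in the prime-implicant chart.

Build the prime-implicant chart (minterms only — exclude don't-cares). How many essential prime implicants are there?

[col 0] 00000*, 00010*, 00101, 01001*, 01010*, 01011*, 01100*, 01110*, 01111*, 10001*, 10011*, 10110, 11000*, 11011*, 11100*, 11101*, 11111*
[col 1] -1011*, -1100, -1111*, 0-010, 000-0, 01-10*, 01-11*, 010-1, 0101-*, 011-0, 0111-*, 1-011, 100-1, 11-00, 11-11*, 111-1, 1110-
[col 2] -1-11, 01-1-
Prime implicants: -1-11, -1100, 0-010, 000-0, 00101, 01-1-, 010-1, 011-0, 1-011, 100-1, 10110, 11-00, 111-1, 1110-
PI chart (minterm → PIs covering it):
  0 | 000-0  (sole → essential)
  2 | 0-010,000-0
  5 | 00101  (sole → essential)
  9 | 010-1  (sole → essential)
  10 | 0-010,01-1-
  11 | -1-11,01-1-,010-1
  12 | -1100,011-0
  14 | 01-1-,011-0
  15 | -1-11,01-1-
  17 | 100-1  (sole → essential)
  19 | 1-011,100-1
  22 | 10110  (sole → essential)
  24 | 11-00  (sole → essential)
  27 | -1-11,1-011
  28 | -1100,11-00,1110-
  29 | 111-1,1110-
  31 | -1-11,111-1
Essential prime implicants: 000-0, 00101, 010-1, 100-1, 10110, 11-00

6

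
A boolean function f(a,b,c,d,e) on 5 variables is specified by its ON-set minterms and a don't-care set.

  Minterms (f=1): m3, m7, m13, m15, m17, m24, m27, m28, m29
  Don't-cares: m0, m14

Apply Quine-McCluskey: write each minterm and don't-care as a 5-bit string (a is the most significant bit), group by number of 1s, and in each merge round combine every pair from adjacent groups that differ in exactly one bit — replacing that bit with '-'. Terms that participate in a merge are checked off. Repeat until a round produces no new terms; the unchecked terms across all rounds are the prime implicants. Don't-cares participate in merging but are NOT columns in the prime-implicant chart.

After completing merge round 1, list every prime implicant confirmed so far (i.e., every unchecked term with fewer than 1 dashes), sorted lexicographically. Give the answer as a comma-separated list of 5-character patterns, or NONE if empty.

00000, 10001, 11011

size-2^0 implicants → 00000  00011(✓)  00111(✓)  01101(✓)  01110(✓)  01111(✓)  10001  11000(✓)  11011  11100(✓)  11101(✓)
size-2^1 implicants → -1101  0-111  00-11  011-1  0111-  11-00  1110-
Unchecked terms (primes): -1101, 0-111, 00-11, 00000, 011-1, 0111-, 10001, 11-00, 11011, 1110-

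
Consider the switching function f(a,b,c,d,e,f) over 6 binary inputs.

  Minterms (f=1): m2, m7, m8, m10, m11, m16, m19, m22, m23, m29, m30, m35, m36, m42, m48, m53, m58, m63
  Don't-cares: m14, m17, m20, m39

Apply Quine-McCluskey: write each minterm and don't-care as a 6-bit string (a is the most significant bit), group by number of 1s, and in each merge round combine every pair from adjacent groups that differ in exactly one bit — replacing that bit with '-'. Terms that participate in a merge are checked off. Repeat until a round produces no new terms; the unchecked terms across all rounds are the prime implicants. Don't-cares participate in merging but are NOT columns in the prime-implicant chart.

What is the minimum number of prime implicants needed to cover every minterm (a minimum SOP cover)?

13

Round 0: 000010✓ 000111✓ 001000✓ 001010✓ 001011✓ 001110✓ 010000✓ 010001✓ 010011✓ 010100✓ 010110✓ 010111✓ 011101 011110✓ 100011✓ 100100 100111✓ 101010✓ 110000✓ 110101 111010✓ 111111
Round 1: -00111 -01010 -10000 0-0111 0-1110 00-010 001-10 0010-0 00101- 01-110 010-00 010-11 0100-1 01000- 0101-0 01011- 1-1010 100-11
PIs = {-00111, -01010, -10000, 0-0111, 0-1110, 00-010, 001-10, 0010-0, 00101-, 01-110, 010-00, 010-11, 0100-1, 01000-, 0101-0, 01011-, 011101, 1-1010, 100-11, 100100, 110101, 111111}
Coverage chart:
  m2: 00-010 ←essential
  m7: -00111,0-0111
  m8: 0010-0 ←essential
  m10: -01010,00-010,001-10,0010-0,00101-
  m11: 00101- ←essential
  m16: -10000,010-00,01000-
  m19: 010-11,0100-1
  m22: 01-110,0101-0,01011-
  m23: 0-0111,010-11,01011-
  m29: 011101 ←essential
  m30: 0-1110,01-110
  m35: 100-11 ←essential
  m36: 100100 ←essential
  m42: -01010,1-1010
  m48: -10000 ←essential
  m53: 110101 ←essential
  m58: 1-1010 ←essential
  m63: 111111 ←essential
Essential: -10000, 00-010, 0010-0, 00101-, 011101, 1-1010, 100-11, 100100, 110101, 111111
Petrick residual → -00111, 01-110, 010-11
Min cover (13 terms): b'c'def + bc'd'e'f' + a'b'd'ef' + a'b'cd'f' + a'b'cd'e + a'bdef' + a'bc'ef + a'bcde'f + acd'ef' + ab'c'ef + ab'c'de'f' + abc'de'f + abcdef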